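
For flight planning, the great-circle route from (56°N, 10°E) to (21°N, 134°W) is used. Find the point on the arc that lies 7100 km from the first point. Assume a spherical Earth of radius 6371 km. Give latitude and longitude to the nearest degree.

≈ (52°N, 117°W)

Write both endpoints as unit vectors p₁, p₂ with components (cos φ cos λ, cos φ sin λ, sin φ).
The central angle between the endpoints is δ = arccos(p₁·p₂) ≈ 1.696 rad (97.2°). The total great-circle distance is δ·R ≈ 1.696 × 6371 ≈ 10808 km, so the target fraction is f = 7100/10808 ≈ 0.657.
Interpolate at f ≈ 0.657 with slerp weights a = sin((1−f)δ)/sin δ ≈ 0.554, b = sin(fδ)/sin δ ≈ 0.905.
p = a·p₁ + b·p₂ ≈ (-0.282, -0.554, 0.784); φ = arcsin(p_z) ≈ 51.59°, λ = atan2(p_y, p_x) ≈ -116.96°.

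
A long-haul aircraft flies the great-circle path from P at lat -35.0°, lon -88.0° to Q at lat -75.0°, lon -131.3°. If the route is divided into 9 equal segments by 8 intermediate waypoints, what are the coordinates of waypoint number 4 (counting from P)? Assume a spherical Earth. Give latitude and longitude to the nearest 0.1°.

≈ lat -54.1°, lon -96.4°

From cos δ = sin φ₁ sin φ₂ + cos φ₁ cos φ₂ cos Δλ, the central angle is δ ≈ 0.784 rad (44.9°).
Interpolate at f = 4/9 with slerp weights a = sin((1−f)δ)/sin δ ≈ 0.597, b = sin(fδ)/sin δ ≈ 0.484.
p = a·p₁ + b·p₂ ≈ (-0.066, -0.583, -0.810); φ = arcsin(p_z) ≈ -54.07°, λ = atan2(p_y, p_x) ≈ -96.41°.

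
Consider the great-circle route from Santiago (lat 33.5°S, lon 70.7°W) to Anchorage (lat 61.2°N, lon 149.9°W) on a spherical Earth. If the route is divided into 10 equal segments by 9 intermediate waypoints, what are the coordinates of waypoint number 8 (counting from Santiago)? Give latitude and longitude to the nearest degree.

≈ lat 46°N, lon 120°W

From cos δ = sin φ₁ sin φ₂ + cos φ₁ cos φ₂ cos Δλ, the central angle is δ ≈ 1.991 rad (114.1°).
Interpolate at f = 8/10 with slerp weights a = sin((1−f)δ)/sin δ ≈ 0.425, b = sin(fδ)/sin δ ≈ 1.095.
p = a·p₁ + b·p₂ ≈ (-0.339, -0.599, 0.725); φ = arcsin(p_z) ≈ 46.49°, λ = atan2(p_y, p_x) ≈ -119.53°.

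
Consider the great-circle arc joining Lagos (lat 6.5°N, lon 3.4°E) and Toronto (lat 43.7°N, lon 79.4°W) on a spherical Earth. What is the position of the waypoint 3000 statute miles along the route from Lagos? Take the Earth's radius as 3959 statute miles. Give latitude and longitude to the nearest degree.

Convert each endpoint to a unit vector on the sphere (x = cos φ cos λ, y = cos φ sin λ, z = sin φ).
The central angle between the endpoints is δ = arccos(p₁·p₂) ≈ 1.402 rad (80.3°). The total great-circle distance is δ·R ≈ 1.402 × 3959 ≈ 5550 mi, so the target fraction is f = 3000/5550 ≈ 0.541.
Interpolate at f ≈ 0.541 with slerp weights a = sin((1−f)δ)/sin δ ≈ 0.609, b = sin(fδ)/sin δ ≈ 0.697.
p = a·p₁ + b·p₂ ≈ (0.697, -0.460, 0.551); φ = arcsin(p_z) ≈ 33.41°, λ = atan2(p_y, p_x) ≈ -33.41°.

≈ lat 33°N, lon 33°W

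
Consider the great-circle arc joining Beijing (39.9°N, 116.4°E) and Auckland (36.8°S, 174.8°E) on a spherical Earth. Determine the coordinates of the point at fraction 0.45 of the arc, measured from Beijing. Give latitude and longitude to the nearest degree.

Write both endpoints as unit vectors p₁, p₂ with components (cos φ cos λ, cos φ sin λ, sin φ).
The central angle between the endpoints is δ = arccos(p₁·p₂) ≈ 1.633 rad (93.6°).
Interpolate at f = 0.45 with slerp weights a = sin((1−f)δ)/sin δ ≈ 0.784, b = sin(fδ)/sin δ ≈ 0.672.
p = a·p₁ + b·p₂ ≈ (-0.803, 0.587, 0.100); φ = arcsin(p_z) ≈ 5.76°, λ = atan2(p_y, p_x) ≈ 143.82°.

≈ 6°N, 144°E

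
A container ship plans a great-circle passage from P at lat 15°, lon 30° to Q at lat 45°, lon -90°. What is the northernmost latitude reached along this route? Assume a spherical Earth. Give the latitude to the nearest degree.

The great circle lies in the plane with unit normal n̂ = (p₁ × p₂)/|p₁ × p₂|.
Here n̂_z ≈ -0.599; the vertex latitude is φ_max = arccos|n̂_z| ≈ 53.2°.
Check via Clairaut: cos φ_max = |cos φ₁| · sin C = cos(15.0°)·sin(38.3°) ≈ 0.599, again giving ≈ 53.2°.

≈ 53°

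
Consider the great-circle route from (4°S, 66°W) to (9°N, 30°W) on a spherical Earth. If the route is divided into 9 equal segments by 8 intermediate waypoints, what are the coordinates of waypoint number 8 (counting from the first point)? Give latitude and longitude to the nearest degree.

From cos δ = sin φ₁ sin φ₂ + cos φ₁ cos φ₂ cos Δλ, the central angle is δ ≈ 0.666 rad (38.2°).
Interpolate at f = 8/9 with slerp weights a = sin((1−f)δ)/sin δ ≈ 0.120, b = sin(fδ)/sin δ ≈ 0.903.
p = a·p₁ + b·p₂ ≈ (0.821, -0.555, 0.133); φ = arcsin(p_z) ≈ 7.64°, λ = atan2(p_y, p_x) ≈ -34.06°.

≈ (8°N, 34°W)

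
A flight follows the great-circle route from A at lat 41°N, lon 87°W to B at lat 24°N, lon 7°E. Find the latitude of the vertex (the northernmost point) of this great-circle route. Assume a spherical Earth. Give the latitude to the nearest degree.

≈ 45°N

The great circle lies in the plane with unit normal n̂ = (p₁ × p₂)/|p₁ × p₂|.
Here n̂_z ≈ +0.705; the vertex latitude is φ_max = arccos|n̂_z| ≈ 45.2°.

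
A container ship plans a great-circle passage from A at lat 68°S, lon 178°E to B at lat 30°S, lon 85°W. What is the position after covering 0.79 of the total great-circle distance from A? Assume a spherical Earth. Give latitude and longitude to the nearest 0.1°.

Write both endpoints as unit vectors p₁, p₂ with components (cos φ cos λ, cos φ sin λ, sin φ).
The central angle between the endpoints is δ = arccos(p₁·p₂) ≈ 1.133 rad (64.9°).
Interpolate at f = 0.79 with slerp weights a = sin((1−f)δ)/sin δ ≈ 0.260, b = sin(fδ)/sin δ ≈ 0.861.
p = a·p₁ + b·p₂ ≈ (-0.032, -0.740, -0.672); φ = arcsin(p_z) ≈ -42.22°, λ = atan2(p_y, p_x) ≈ -92.51°.

≈ lat 42.2°S, lon 92.5°W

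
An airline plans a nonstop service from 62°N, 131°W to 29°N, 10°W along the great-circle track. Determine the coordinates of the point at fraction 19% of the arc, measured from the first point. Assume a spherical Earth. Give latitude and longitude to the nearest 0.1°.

≈ 68.5°N, 98.8°W

Write both endpoints as unit vectors p₁, p₂ with components (cos φ cos λ, cos φ sin λ, sin φ).
The central angle between the endpoints is δ = arccos(p₁·p₂) ≈ 1.352 rad (77.5°).
Interpolate at f = 0.19 with slerp weights a = sin((1−f)δ)/sin δ ≈ 0.911, b = sin(fδ)/sin δ ≈ 0.260.
p = a·p₁ + b·p₂ ≈ (-0.056, -0.362, 0.930); φ = arcsin(p_z) ≈ 68.49°, λ = atan2(p_y, p_x) ≈ -98.83°.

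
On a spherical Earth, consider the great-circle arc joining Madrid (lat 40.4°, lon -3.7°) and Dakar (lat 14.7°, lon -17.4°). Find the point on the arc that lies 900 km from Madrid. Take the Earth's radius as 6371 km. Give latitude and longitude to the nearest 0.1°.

The haversine formula gives a central angle δ ≈ 0.495 rad (28.3°) between the endpoints. The total great-circle distance is δ·R ≈ 0.495 × 6371 ≈ 3152 km, so the target fraction is f = 900/3152 ≈ 0.286.
Interpolate at f ≈ 0.286 with slerp weights a = sin((1−f)δ)/sin δ ≈ 0.729, b = sin(fδ)/sin δ ≈ 0.297.
p = a·p₁ + b·p₂ ≈ (0.828, -0.122, 0.548); φ = arcsin(p_z) ≈ 33.21°, λ = atan2(p_y, p_x) ≈ -8.36°.

≈ lat 33.2°, lon -8.4°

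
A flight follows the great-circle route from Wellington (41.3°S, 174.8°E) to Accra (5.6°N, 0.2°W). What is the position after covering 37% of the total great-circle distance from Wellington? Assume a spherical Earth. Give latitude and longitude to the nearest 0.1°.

The haversine formula gives a central angle δ ≈ 2.514 rad (144.0°) between the endpoints.
Interpolate at f = 0.37 with slerp weights a = sin((1−f)δ)/sin δ ≈ 1.702, b = sin(fδ)/sin δ ≈ 1.365.
p = a·p₁ + b·p₂ ≈ (0.085, 0.111, -0.990); φ = arcsin(p_z) ≈ -81.97°, λ = atan2(p_y, p_x) ≈ 52.72°.

≈ (82.0°S, 52.7°E)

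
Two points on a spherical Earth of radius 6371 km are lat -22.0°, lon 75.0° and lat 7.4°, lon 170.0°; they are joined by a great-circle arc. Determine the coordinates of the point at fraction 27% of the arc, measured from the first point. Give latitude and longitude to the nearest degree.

Write both endpoints as unit vectors p₁, p₂ with components (cos φ cos λ, cos φ sin λ, sin φ).
The central angle between the endpoints is δ = arccos(p₁·p₂) ≈ 1.700 rad (97.4°).
Interpolate at f = 0.27 with slerp weights a = sin((1−f)δ)/sin δ ≈ 0.954, b = sin(fδ)/sin δ ≈ 0.447.
p = a·p₁ + b·p₂ ≈ (-0.207, 0.931, -0.300); φ = arcsin(p_z) ≈ -17.45°, λ = atan2(p_y, p_x) ≈ 102.55°.

≈ lat -17°, lon 103°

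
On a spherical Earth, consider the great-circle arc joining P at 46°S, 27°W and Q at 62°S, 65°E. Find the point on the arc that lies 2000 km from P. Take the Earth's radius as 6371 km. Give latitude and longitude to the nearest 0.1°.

≈ 58.8°S, 6.0°W

Convert each endpoint to a unit vector on the sphere (x = cos φ cos λ, y = cos φ sin λ, z = sin φ).
The central angle between the endpoints is δ = arccos(p₁·p₂) ≈ 0.897 rad (51.4°). The total great-circle distance is δ·R ≈ 0.897 × 6371 ≈ 5716 km, so the target fraction is f = 2000/5716 ≈ 0.350.
Interpolate at f ≈ 0.350 with slerp weights a = sin((1−f)δ)/sin δ ≈ 0.705, b = sin(fδ)/sin δ ≈ 0.395.
p = a·p₁ + b·p₂ ≈ (0.515, -0.054, -0.856); φ = arcsin(p_z) ≈ -58.84°, λ = atan2(p_y, p_x) ≈ -6.01°.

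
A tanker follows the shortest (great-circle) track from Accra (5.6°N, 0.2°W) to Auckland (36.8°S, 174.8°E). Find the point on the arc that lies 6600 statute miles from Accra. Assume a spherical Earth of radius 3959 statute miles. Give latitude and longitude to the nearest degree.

From cos δ = sin φ₁ sin φ₂ + cos φ₁ cos φ₂ cos Δλ, the central angle is δ ≈ 2.591 rad (148.5°). The total great-circle distance is δ·R ≈ 2.591 × 3959 ≈ 10259 mi, so the target fraction is f = 6600/10259 ≈ 0.643.
Interpolate at f ≈ 0.643 with slerp weights a = sin((1−f)δ)/sin δ ≈ 1.526, b = sin(fδ)/sin δ ≈ 1.903.
p = a·p₁ + b·p₂ ≈ (0.001, 0.133, -0.991); φ = arcsin(p_z) ≈ -82.37°, λ = atan2(p_y, p_x) ≈ 89.55°.

≈ (82°S, 90°E)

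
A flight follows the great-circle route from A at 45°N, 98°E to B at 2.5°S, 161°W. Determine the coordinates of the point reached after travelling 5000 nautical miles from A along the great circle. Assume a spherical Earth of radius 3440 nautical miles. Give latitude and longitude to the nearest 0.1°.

Convert each endpoint to a unit vector on the sphere (x = cos φ cos λ, y = cos φ sin λ, z = sin φ).
The central angle between the endpoints is δ = arccos(p₁·p₂) ≈ 1.737 rad (99.5°). The total great-circle distance is δ·R ≈ 1.737 × 3440 ≈ 5976 nmi, so the target fraction is f = 5000/5976 ≈ 0.837.
Interpolate at f ≈ 0.837 with slerp weights a = sin((1−f)δ)/sin δ ≈ 0.284, b = sin(fδ)/sin δ ≈ 1.007.
p = a·p₁ + b·p₂ ≈ (-0.979, -0.129, 0.157); φ = arcsin(p_z) ≈ 9.02°, λ = atan2(p_y, p_x) ≈ -172.51°.

≈ 9.0°N, 172.5°W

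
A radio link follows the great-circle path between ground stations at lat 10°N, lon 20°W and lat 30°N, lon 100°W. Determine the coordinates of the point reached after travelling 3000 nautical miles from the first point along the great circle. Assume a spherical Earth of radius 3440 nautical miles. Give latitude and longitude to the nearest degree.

The haversine formula gives a central angle δ ≈ 1.334 rad (76.4°) between the endpoints. The total great-circle distance is δ·R ≈ 1.334 × 3440 ≈ 4588 nmi, so the target fraction is f = 3000/4588 ≈ 0.654.
Interpolate at f ≈ 0.654 with slerp weights a = sin((1−f)δ)/sin δ ≈ 0.458, b = sin(fδ)/sin δ ≈ 0.788.
p = a·p₁ + b·p₂ ≈ (0.306, -0.826, 0.473); φ = arcsin(p_z) ≈ 28.26°, λ = atan2(p_y, p_x) ≈ -69.70°.

≈ lat 28°N, lon 70°W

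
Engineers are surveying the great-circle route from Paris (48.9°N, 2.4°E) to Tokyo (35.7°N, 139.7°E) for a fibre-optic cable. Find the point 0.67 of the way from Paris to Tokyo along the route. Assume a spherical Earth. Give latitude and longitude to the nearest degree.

From cos δ = sin φ₁ sin φ₂ + cos φ₁ cos φ₂ cos Δλ, the central angle is δ ≈ 1.523 rad (87.3°).
Interpolate at f = 0.67 with slerp weights a = sin((1−f)δ)/sin δ ≈ 0.482, b = sin(fδ)/sin δ ≈ 0.853.
p = a·p₁ + b·p₂ ≈ (-0.212, 0.462, 0.861); φ = arcsin(p_z) ≈ 59.48°, λ = atan2(p_y, p_x) ≈ 114.65°.

≈ 59°N, 115°E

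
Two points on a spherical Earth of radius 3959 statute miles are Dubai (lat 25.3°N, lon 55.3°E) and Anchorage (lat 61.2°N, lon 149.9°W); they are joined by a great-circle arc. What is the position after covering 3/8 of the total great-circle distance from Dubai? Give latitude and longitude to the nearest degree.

Write both endpoints as unit vectors p₁, p₂ with components (cos φ cos λ, cos φ sin λ, sin φ).
The central angle between the endpoints is δ = arccos(p₁·p₂) ≈ 1.590 rad (91.1°).
Interpolate at f = 3/8 with slerp weights a = sin((1−f)δ)/sin δ ≈ 0.838, b = sin(fδ)/sin δ ≈ 0.562.
p = a·p₁ + b·p₂ ≈ (0.197, 0.487, 0.851); φ = arcsin(p_z) ≈ 58.27°, λ = atan2(p_y, p_x) ≈ 67.96°.

≈ lat 58°N, lon 68°E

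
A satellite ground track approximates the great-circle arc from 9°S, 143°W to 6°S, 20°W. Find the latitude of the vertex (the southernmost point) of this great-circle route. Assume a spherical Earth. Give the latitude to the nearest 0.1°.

≈ 15.5°S

The great circle lies in the plane with unit normal n̂ = (p₁ × p₂)/|p₁ × p₂|.
Here n̂_z ≈ +0.964; the vertex latitude is φ_max = arccos|n̂_z| ≈ 15.5°.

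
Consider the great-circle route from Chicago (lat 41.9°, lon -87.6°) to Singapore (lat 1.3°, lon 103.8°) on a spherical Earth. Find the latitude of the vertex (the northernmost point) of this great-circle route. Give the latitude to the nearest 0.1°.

The great circle lies in the plane with unit normal n̂ = (p₁ × p₂)/|p₁ × p₂|.
Here n̂_z ≈ -0.210; the vertex latitude is φ_max = arccos|n̂_z| ≈ 77.9°.

≈ 77.9°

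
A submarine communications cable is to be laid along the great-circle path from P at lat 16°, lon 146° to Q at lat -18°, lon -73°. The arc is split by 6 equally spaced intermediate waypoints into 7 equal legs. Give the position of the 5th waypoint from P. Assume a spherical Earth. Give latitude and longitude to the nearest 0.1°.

Write both endpoints as unit vectors p₁, p₂ with components (cos φ cos λ, cos φ sin λ, sin φ).
The central angle between the endpoints is δ = arccos(p₁·p₂) ≈ 2.491 rad (142.7°).
Interpolate at f = 5/7 with slerp weights a = sin((1−f)δ)/sin δ ≈ 1.078, b = sin(fδ)/sin δ ≈ 1.615.
p = a·p₁ + b·p₂ ≈ (-0.410, -0.889, -0.202); φ = arcsin(p_z) ≈ -11.65°, λ = atan2(p_y, p_x) ≈ -114.76°.

≈ lat -11.6°, lon -114.8°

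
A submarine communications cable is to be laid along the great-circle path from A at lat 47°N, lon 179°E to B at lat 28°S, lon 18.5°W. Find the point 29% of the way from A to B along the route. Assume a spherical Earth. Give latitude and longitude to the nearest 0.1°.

≈ lat 61.0°N, lon 101.9°W

Convert each endpoint to a unit vector on the sphere (x = cos φ cos λ, y = cos φ sin λ, z = sin φ).
The central angle between the endpoints is δ = arccos(p₁·p₂) ≈ 2.733 rad (156.6°).
Interpolate at f = 0.29 with slerp weights a = sin((1−f)δ)/sin δ ≈ 2.346, b = sin(fδ)/sin δ ≈ 1.792.
p = a·p₁ + b·p₂ ≈ (-0.100, -0.474, 0.875); φ = arcsin(p_z) ≈ 61.02°, λ = atan2(p_y, p_x) ≈ -101.86°.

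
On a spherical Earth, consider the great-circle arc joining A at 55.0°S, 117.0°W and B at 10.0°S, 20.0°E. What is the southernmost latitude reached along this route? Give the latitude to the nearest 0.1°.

The great circle lies in the plane with unit normal n̂ = (p₁ × p₂)/|p₁ × p₂|.
Here n̂_z ≈ +0.400; the vertex latitude is φ_max = arccos|n̂_z| ≈ 66.4°.
Check via Clairaut: cos φ_max = |cos φ₁| · sin C = cos(55.0°)·sin(135.8°) ≈ 0.400, again giving ≈ 66.4°.

≈ 66.4°S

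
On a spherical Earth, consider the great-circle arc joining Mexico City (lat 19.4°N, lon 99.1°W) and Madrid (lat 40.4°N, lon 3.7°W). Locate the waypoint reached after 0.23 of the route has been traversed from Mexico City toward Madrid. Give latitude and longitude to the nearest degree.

≈ lat 31°N, lon 82°W

From cos δ = sin φ₁ sin φ₂ + cos φ₁ cos φ₂ cos Δλ, the central angle is δ ≈ 1.423 rad (81.5°).
Interpolate at f = 0.23 with slerp weights a = sin((1−f)δ)/sin δ ≈ 0.899, b = sin(fδ)/sin δ ≈ 0.325.
p = a·p₁ + b·p₂ ≈ (0.113, -0.853, 0.509); φ = arcsin(p_z) ≈ 30.61°, λ = atan2(p_y, p_x) ≈ -82.47°.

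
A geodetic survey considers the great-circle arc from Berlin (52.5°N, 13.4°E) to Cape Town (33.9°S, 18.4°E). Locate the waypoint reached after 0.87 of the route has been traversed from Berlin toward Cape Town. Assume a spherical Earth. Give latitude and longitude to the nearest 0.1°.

From cos δ = sin φ₁ sin φ₂ + cos φ₁ cos φ₂ cos Δλ, the central angle is δ ≈ 1.510 rad (86.5°).
Interpolate at f = 0.87 with slerp weights a = sin((1−f)δ)/sin δ ≈ 0.195, b = sin(fδ)/sin δ ≈ 0.969.
p = a·p₁ + b·p₂ ≈ (0.879, 0.281, -0.385); φ = arcsin(p_z) ≈ -22.67°, λ = atan2(p_y, p_x) ≈ 17.76°.

≈ 22.7°S, 17.8°E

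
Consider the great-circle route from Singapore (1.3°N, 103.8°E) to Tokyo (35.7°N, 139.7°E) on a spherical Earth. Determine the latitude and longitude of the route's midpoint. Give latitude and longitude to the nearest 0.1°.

≈ 19.4°N, 119.8°E

The haversine formula gives a central angle δ ≈ 0.835 rad (47.9°) between the endpoints.
Interpolate at f = 1/2 with slerp weights a = sin((1−f)δ)/sin δ ≈ 0.547, b = sin(fδ)/sin δ ≈ 0.547.
p = a·p₁ + b·p₂ ≈ (-0.469, 0.818, 0.332); φ = arcsin(p_z) ≈ 19.37°, λ = atan2(p_y, p_x) ≈ 119.83°.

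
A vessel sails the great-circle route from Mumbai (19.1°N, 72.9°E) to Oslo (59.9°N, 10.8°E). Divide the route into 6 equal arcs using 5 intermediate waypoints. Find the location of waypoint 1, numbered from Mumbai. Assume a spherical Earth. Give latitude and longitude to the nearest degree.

≈ 28°N, 67°E

Write both endpoints as unit vectors p₁, p₂ with components (cos φ cos λ, cos φ sin λ, sin φ).
The central angle between the endpoints is δ = arccos(p₁·p₂) ≈ 1.042 rad (59.7°).
Interpolate at f = 1/6 with slerp weights a = sin((1−f)δ)/sin δ ≈ 0.884, b = sin(fδ)/sin δ ≈ 0.200.
p = a·p₁ + b·p₂ ≈ (0.344, 0.817, 0.462); φ = arcsin(p_z) ≈ 27.54°, λ = atan2(p_y, p_x) ≈ 67.16°.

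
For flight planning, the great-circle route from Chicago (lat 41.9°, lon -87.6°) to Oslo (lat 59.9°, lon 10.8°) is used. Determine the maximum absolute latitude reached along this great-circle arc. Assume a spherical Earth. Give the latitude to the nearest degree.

The great circle lies in the plane with unit normal n̂ = (p₁ × p₂)/|p₁ × p₂|.
Here n̂_z ≈ +0.433; the vertex latitude is φ_max = arccos|n̂_z| ≈ 64.3°.
Check via Clairaut: cos φ_max = |cos φ₁| · sin C = cos(41.9°)·sin(35.6°) ≈ 0.433, again giving ≈ 64.3°.

≈ 64°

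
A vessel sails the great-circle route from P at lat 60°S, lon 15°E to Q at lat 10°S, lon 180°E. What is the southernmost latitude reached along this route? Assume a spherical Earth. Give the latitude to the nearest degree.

≈ 82°S

The great circle lies in the plane with unit normal n̂ = (p₁ × p₂)/|p₁ × p₂|.
Here n̂_z ≈ +0.135; the vertex latitude is φ_max = arccos|n̂_z| ≈ 82.3°.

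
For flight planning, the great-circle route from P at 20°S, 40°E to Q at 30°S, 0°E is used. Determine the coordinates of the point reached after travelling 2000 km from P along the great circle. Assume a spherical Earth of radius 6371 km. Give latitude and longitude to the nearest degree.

≈ 26°S, 22°E

Write both endpoints as unit vectors p₁, p₂ with components (cos φ cos λ, cos φ sin λ, sin φ).
The central angle between the endpoints is δ = arccos(p₁·p₂) ≈ 0.653 rad (37.4°). The total great-circle distance is δ·R ≈ 0.653 × 6371 ≈ 4159 km, so the target fraction is f = 2000/4159 ≈ 0.481.
Interpolate at f ≈ 0.481 with slerp weights a = sin((1−f)δ)/sin δ ≈ 0.547, b = sin(fδ)/sin δ ≈ 0.508.
p = a·p₁ + b·p₂ ≈ (0.834, 0.331, -0.441); φ = arcsin(p_z) ≈ -26.19°, λ = atan2(p_y, p_x) ≈ 21.62°.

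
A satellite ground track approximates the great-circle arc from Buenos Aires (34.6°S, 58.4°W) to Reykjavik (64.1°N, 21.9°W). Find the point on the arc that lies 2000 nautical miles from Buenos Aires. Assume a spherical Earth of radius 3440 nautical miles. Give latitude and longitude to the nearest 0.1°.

Write both endpoints as unit vectors p₁, p₂ with components (cos φ cos λ, cos φ sin λ, sin φ).
The central angle between the endpoints is δ = arccos(p₁·p₂) ≈ 1.794 rad (102.8°). The total great-circle distance is δ·R ≈ 1.794 × 3440 ≈ 6173 nmi, so the target fraction is f = 2000/6173 ≈ 0.324.
Interpolate at f ≈ 0.324 with slerp weights a = sin((1−f)δ)/sin δ ≈ 0.961, b = sin(fδ)/sin δ ≈ 0.563.
p = a·p₁ + b·p₂ ≈ (0.643, -0.765, -0.039); φ = arcsin(p_z) ≈ -2.23°, λ = atan2(p_y, p_x) ≈ -49.98°.

≈ (2.2°S, 50.0°W)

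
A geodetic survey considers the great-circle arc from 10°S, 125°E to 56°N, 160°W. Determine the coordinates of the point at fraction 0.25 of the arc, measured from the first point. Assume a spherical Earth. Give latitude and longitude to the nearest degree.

≈ 9°N, 137°E

The haversine formula gives a central angle δ ≈ 1.572 rad (90.1°) between the endpoints.
Interpolate at f = 0.25 with slerp weights a = sin((1−f)δ)/sin δ ≈ 0.924, b = sin(fδ)/sin δ ≈ 0.383.
p = a·p₁ + b·p₂ ≈ (-0.723, 0.672, 0.157); φ = arcsin(p_z) ≈ 9.03°, λ = atan2(p_y, p_x) ≈ 137.09°.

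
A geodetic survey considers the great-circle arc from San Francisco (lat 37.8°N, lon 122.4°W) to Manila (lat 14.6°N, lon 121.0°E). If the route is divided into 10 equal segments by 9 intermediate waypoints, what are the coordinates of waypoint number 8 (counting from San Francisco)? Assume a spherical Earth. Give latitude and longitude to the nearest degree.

≈ lat 28°N, lon 137°E

Convert each endpoint to a unit vector on the sphere (x = cos φ cos λ, y = cos φ sin λ, z = sin φ).
The central angle between the endpoints is δ = arccos(p₁·p₂) ≈ 1.760 rad (100.8°).
Interpolate at f = 8/10 with slerp weights a = sin((1−f)δ)/sin δ ≈ 0.351, b = sin(fδ)/sin δ ≈ 1.005.
p = a·p₁ + b·p₂ ≈ (-0.649, 0.599, 0.468); φ = arcsin(p_z) ≈ 27.93°, λ = atan2(p_y, p_x) ≈ 137.30°.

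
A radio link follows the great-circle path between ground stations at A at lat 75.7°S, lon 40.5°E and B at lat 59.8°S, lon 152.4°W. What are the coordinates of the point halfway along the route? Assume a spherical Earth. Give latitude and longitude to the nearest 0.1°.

From cos δ = sin φ₁ sin φ₂ + cos φ₁ cos φ₂ cos Δλ, the central angle is δ ≈ 0.772 rad (44.2°).
Interpolate at f = 1/2 with slerp weights a = sin((1−f)δ)/sin δ ≈ 0.540, b = sin(fδ)/sin δ ≈ 0.540.
p = a·p₁ + b·p₂ ≈ (-0.139, -0.039, -0.989); φ = arcsin(p_z) ≈ -81.68°, λ = atan2(p_y, p_x) ≈ -164.27°.

≈ lat 81.7°S, lon 164.3°W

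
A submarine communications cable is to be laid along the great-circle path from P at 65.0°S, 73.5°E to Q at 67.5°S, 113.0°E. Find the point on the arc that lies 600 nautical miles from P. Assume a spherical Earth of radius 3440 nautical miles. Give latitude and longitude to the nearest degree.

≈ 68°S, 98°E

Write both endpoints as unit vectors p₁, p₂ with components (cos φ cos λ, cos φ sin λ, sin φ).
The central angle between the endpoints is δ = arccos(p₁·p₂) ≈ 0.276 rad (15.8°). The total great-circle distance is δ·R ≈ 0.276 × 3440 ≈ 950 nmi, so the target fraction is f = 600/950 ≈ 0.632.
Interpolate at f ≈ 0.632 with slerp weights a = sin((1−f)δ)/sin δ ≈ 0.372, b = sin(fδ)/sin δ ≈ 0.636.
p = a·p₁ + b·p₂ ≈ (-0.050, 0.375, -0.926); φ = arcsin(p_z) ≈ -67.76°, λ = atan2(p_y, p_x) ≈ 97.66°.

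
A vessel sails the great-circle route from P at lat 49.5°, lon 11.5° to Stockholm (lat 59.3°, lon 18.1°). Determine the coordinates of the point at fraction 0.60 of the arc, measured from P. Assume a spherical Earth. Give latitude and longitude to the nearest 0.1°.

≈ lat 55.4°, lon 15.1°

Convert each endpoint to a unit vector on the sphere (x = cos φ cos λ, y = cos φ sin λ, z = sin φ).
The central angle between the endpoints is δ = arccos(p₁·p₂) ≈ 0.184 rad (10.5°).
Interpolate at f = 0.60 with slerp weights a = sin((1−f)δ)/sin δ ≈ 0.402, b = sin(fδ)/sin δ ≈ 0.602.
p = a·p₁ + b·p₂ ≈ (0.548, 0.148, 0.823); φ = arcsin(p_z) ≈ 55.42°, λ = atan2(p_y, p_x) ≈ 15.07°.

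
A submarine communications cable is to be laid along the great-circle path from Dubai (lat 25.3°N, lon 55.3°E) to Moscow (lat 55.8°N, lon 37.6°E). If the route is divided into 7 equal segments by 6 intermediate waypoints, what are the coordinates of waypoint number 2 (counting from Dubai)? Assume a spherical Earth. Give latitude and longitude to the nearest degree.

≈ lat 34°N, lon 52°E

Convert each endpoint to a unit vector on the sphere (x = cos φ cos λ, y = cos φ sin λ, z = sin φ).
The central angle between the endpoints is δ = arccos(p₁·p₂) ≈ 0.578 rad (33.1°).
Interpolate at f = 2/7 with slerp weights a = sin((1−f)δ)/sin δ ≈ 0.734, b = sin(fδ)/sin δ ≈ 0.301.
p = a·p₁ + b·p₂ ≈ (0.512, 0.649, 0.563); φ = arcsin(p_z) ≈ 34.24°, λ = atan2(p_y, p_x) ≈ 51.73°.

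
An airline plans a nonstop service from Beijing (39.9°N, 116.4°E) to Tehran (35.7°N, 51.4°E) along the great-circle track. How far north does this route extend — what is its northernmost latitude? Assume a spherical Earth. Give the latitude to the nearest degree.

The great circle lies in the plane with unit normal n̂ = (p₁ × p₂)/|p₁ × p₂|.
Here n̂_z ≈ -0.733; the vertex latitude is φ_max = arccos|n̂_z| ≈ 42.9°.
Check via Clairaut: cos φ_max = |cos φ₁| · sin C = cos(39.9°)·sin(72.8°) ≈ 0.733, again giving ≈ 42.9°.

≈ 43°N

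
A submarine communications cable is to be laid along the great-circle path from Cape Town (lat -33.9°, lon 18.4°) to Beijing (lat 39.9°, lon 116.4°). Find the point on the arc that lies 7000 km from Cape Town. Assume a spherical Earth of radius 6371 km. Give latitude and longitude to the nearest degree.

From cos δ = sin φ₁ sin φ₂ + cos φ₁ cos φ₂ cos Δλ, the central angle is δ ≈ 2.034 rad (116.5°). The total great-circle distance is δ·R ≈ 2.034 × 6371 ≈ 12956 km, so the target fraction is f = 7000/12956 ≈ 0.540.
Interpolate at f ≈ 0.540 with slerp weights a = sin((1−f)δ)/sin δ ≈ 0.899, b = sin(fδ)/sin δ ≈ 0.995.
p = a·p₁ + b·p₂ ≈ (0.369, 0.919, 0.137); φ = arcsin(p_z) ≈ 7.87°, λ = atan2(p_y, p_x) ≈ 68.16°.

≈ lat 8°, lon 68°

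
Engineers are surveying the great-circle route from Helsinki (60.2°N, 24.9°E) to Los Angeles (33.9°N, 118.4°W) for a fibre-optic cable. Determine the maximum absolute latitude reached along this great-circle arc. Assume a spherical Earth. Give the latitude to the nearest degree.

≈ 76°N

The great circle lies in the plane with unit normal n̂ = (p₁ × p₂)/|p₁ × p₂|.
Here n̂_z ≈ -0.249; the vertex latitude is φ_max = arccos|n̂_z| ≈ 75.6°.
Check via Clairaut: cos φ_max = |cos φ₁| · sin C = cos(60.2°)·sin(30.1°) ≈ 0.249, again giving ≈ 75.6°.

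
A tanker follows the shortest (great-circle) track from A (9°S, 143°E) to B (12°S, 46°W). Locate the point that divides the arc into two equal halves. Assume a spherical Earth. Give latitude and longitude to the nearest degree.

Convert each endpoint to a unit vector on the sphere (x = cos φ cos λ, y = cos φ sin λ, z = sin φ).
The central angle between the endpoints is δ = arccos(p₁·p₂) ≈ 2.743 rad (157.2°).
Interpolate at f = 1/2 with slerp weights a = sin((1−f)δ)/sin δ ≈ 2.527, b = sin(fδ)/sin δ ≈ 2.527.
p = a·p₁ + b·p₂ ≈ (-0.276, -0.276, -0.921); φ = arcsin(p_z) ≈ -67.02°, λ = atan2(p_y, p_x) ≈ -135.03°.

≈ (67°S, 135°W)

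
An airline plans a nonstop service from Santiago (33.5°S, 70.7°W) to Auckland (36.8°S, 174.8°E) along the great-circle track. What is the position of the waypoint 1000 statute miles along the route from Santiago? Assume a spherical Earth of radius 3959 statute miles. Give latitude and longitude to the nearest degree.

≈ 43°S, 85°W

Write both endpoints as unit vectors p₁, p₂ with components (cos φ cos λ, cos φ sin λ, sin φ).
The central angle between the endpoints is δ = arccos(p₁·p₂) ≈ 1.517 rad (86.9°). The total great-circle distance is δ·R ≈ 1.517 × 3959 ≈ 6006 mi, so the target fraction is f = 1000/6006 ≈ 0.167.
Interpolate at f ≈ 0.167 with slerp weights a = sin((1−f)δ)/sin δ ≈ 0.955, b = sin(fδ)/sin δ ≈ 0.250.
p = a·p₁ + b·p₂ ≈ (0.064, -0.733, -0.677); φ = arcsin(p_z) ≈ -42.60°, λ = atan2(p_y, p_x) ≈ -85.04°.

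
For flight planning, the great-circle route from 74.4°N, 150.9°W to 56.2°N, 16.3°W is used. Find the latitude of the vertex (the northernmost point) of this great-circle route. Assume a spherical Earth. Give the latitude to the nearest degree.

The great circle lies in the plane with unit normal n̂ = (p₁ × p₂)/|p₁ × p₂|.
Here n̂_z ≈ +0.148; the vertex latitude is φ_max = arccos|n̂_z| ≈ 81.5°.

≈ 81°N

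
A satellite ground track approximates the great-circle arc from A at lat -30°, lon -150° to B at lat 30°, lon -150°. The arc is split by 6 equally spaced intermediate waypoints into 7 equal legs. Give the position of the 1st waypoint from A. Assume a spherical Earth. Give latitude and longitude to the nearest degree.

Write both endpoints as unit vectors p₁, p₂ with components (cos φ cos λ, cos φ sin λ, sin φ).
The central angle between the endpoints is δ = arccos(p₁·p₂) ≈ 1.047 rad (60.0°).
Interpolate at f = 1/7 with slerp weights a = sin((1−f)δ)/sin δ ≈ 0.903, b = sin(fδ)/sin δ ≈ 0.172.
p = a·p₁ + b·p₂ ≈ (-0.806, -0.465, -0.365); φ = arcsin(p_z) ≈ -21.43°, λ = atan2(p_y, p_x) ≈ -150.00°.

≈ lat -21°, lon -150°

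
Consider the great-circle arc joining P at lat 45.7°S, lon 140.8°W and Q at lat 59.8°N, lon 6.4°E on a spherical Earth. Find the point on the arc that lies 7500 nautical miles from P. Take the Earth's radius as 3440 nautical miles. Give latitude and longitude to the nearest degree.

Write both endpoints as unit vectors p₁, p₂ with components (cos φ cos λ, cos φ sin λ, sin φ).
The central angle between the endpoints is δ = arccos(p₁·p₂) ≈ 2.723 rad (156.0°). The total great-circle distance is δ·R ≈ 2.723 × 3440 ≈ 9369 nmi, so the target fraction is f = 7500/9369 ≈ 0.801.
Interpolate at f ≈ 0.801 with slerp weights a = sin((1−f)δ)/sin δ ≈ 1.273, b = sin(fδ)/sin δ ≈ 2.019.
p = a·p₁ + b·p₂ ≈ (0.320, -0.449, 0.834); φ = arcsin(p_z) ≈ 56.54°, λ = atan2(p_y, p_x) ≈ -54.47°.

≈ lat 57°N, lon 54°W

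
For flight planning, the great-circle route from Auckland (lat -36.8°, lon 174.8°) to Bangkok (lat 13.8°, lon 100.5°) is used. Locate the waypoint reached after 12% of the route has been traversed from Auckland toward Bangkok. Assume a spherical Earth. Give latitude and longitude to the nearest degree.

≈ lat -33°, lon 163°

The haversine formula gives a central angle δ ≈ 1.503 rad (86.1°) between the endpoints.
Interpolate at f = 0.12 with slerp weights a = sin((1−f)δ)/sin δ ≈ 0.972, b = sin(fδ)/sin δ ≈ 0.180.
p = a·p₁ + b·p₂ ≈ (-0.807, 0.242, -0.539); φ = arcsin(p_z) ≈ -32.62°, λ = atan2(p_y, p_x) ≈ 163.29°.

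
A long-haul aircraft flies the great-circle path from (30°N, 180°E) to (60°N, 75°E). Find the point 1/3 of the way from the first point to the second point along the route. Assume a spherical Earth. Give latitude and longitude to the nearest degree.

Write both endpoints as unit vectors p₁, p₂ with components (cos φ cos λ, cos φ sin λ, sin φ).
The central angle between the endpoints is δ = arccos(p₁·p₂) ≈ 1.244 rad (71.3°).
Interpolate at f = 1/3 with slerp weights a = sin((1−f)δ)/sin δ ≈ 0.779, b = sin(fδ)/sin δ ≈ 0.425.
p = a·p₁ + b·p₂ ≈ (-0.619, 0.205, 0.758); φ = arcsin(p_z) ≈ 49.27°, λ = atan2(p_y, p_x) ≈ 161.65°.

≈ (49°N, 162°E)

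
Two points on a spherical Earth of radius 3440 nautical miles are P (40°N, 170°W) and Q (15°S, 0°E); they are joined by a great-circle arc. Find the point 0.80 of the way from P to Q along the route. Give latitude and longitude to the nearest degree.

≈ (14°N, 9°W)

Convert each endpoint to a unit vector on the sphere (x = cos φ cos λ, y = cos φ sin λ, z = sin φ).
The central angle between the endpoints is δ = arccos(p₁·p₂) ≈ 2.679 rad (153.5°).
Interpolate at f = 0.80 with slerp weights a = sin((1−f)δ)/sin δ ≈ 1.145, b = sin(fδ)/sin δ ≈ 1.885.
p = a·p₁ + b·p₂ ≈ (0.957, -0.152, 0.248); φ = arcsin(p_z) ≈ 14.37°, λ = atan2(p_y, p_x) ≈ -9.05°.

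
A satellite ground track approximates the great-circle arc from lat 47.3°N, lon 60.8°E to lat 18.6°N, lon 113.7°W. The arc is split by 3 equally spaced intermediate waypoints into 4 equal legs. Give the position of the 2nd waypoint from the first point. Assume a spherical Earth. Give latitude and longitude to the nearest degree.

≈ lat 75°N, lon 100°W

The haversine formula gives a central angle δ ≈ 1.988 rad (113.9°) between the endpoints.
Interpolate at f = 2/4 with slerp weights a = sin((1−f)δ)/sin δ ≈ 0.917, b = sin(fδ)/sin δ ≈ 0.917.
p = a·p₁ + b·p₂ ≈ (-0.046, -0.253, 0.966); φ = arcsin(p_z) ≈ 75.10°, λ = atan2(p_y, p_x) ≈ -100.30°.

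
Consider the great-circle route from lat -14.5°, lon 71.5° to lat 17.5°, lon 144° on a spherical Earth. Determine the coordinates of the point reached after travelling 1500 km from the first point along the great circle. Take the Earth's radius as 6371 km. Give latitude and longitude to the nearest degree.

The haversine formula gives a central angle δ ≈ 1.367 rad (78.3°) between the endpoints. The total great-circle distance is δ·R ≈ 1.367 × 6371 ≈ 8709 km, so the target fraction is f = 1500/8709 ≈ 0.172.
Interpolate at f ≈ 0.172 with slerp weights a = sin((1−f)δ)/sin δ ≈ 0.924, b = sin(fδ)/sin δ ≈ 0.238.
p = a·p₁ + b·p₂ ≈ (0.100, 0.982, -0.160); φ = arcsin(p_z) ≈ -9.19°, λ = atan2(p_y, p_x) ≈ 84.18°.

≈ lat -9°, lon 84°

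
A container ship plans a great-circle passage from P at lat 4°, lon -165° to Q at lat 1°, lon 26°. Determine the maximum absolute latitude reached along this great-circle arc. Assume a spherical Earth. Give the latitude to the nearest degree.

The great circle lies in the plane with unit normal n̂ = (p₁ × p₂)/|p₁ × p₂|.
Here n̂_z ≈ -0.910; the vertex latitude is φ_max = arccos|n̂_z| ≈ 24.5°.
Check via Clairaut: cos φ_max = |cos φ₁| · sin C = cos(4.0°)·sin(65.8°) ≈ 0.910, again giving ≈ 24.5°.

≈ 25°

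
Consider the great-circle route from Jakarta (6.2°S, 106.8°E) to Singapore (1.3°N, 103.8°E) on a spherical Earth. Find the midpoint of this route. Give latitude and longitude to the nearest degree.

From cos δ = sin φ₁ sin φ₂ + cos φ₁ cos φ₂ cos Δλ, the central angle is δ ≈ 0.141 rad (8.1°).
Interpolate at f = 1/2 with slerp weights a = sin((1−f)δ)/sin δ ≈ 0.501, b = sin(fδ)/sin δ ≈ 0.501.
p = a·p₁ + b·p₂ ≈ (-0.264, 0.964, -0.043); φ = arcsin(p_z) ≈ -2.45°, λ = atan2(p_y, p_x) ≈ 105.30°.

≈ 2°S, 105°E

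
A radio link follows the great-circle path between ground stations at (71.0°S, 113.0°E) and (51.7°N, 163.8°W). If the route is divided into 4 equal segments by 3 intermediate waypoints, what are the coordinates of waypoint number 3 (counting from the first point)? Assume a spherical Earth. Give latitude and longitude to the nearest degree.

Convert each endpoint to a unit vector on the sphere (x = cos φ cos λ, y = cos φ sin λ, z = sin φ).
The central angle between the endpoints is δ = arccos(p₁·p₂) ≈ 2.372 rad (135.9°).
Interpolate at f = 3/4 with slerp weights a = sin((1−f)δ)/sin δ ≈ 0.803, b = sin(fδ)/sin δ ≈ 1.406.
p = a·p₁ + b·p₂ ≈ (-0.939, -0.002, 0.344); φ = arcsin(p_z) ≈ 20.13°, λ = atan2(p_y, p_x) ≈ -179.85°.

≈ (20°N, 180°E)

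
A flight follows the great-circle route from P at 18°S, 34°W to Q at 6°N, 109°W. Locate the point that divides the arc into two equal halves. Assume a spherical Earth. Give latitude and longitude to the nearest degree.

Convert each endpoint to a unit vector on the sphere (x = cos φ cos λ, y = cos φ sin λ, z = sin φ).
The central angle between the endpoints is δ = arccos(p₁·p₂) ≈ 1.357 rad (77.7°).
Interpolate at f = 1/2 with slerp weights a = sin((1−f)δ)/sin δ ≈ 0.642, b = sin(fδ)/sin δ ≈ 0.642.
p = a·p₁ + b·p₂ ≈ (0.298, -0.945, -0.131); φ = arcsin(p_z) ≈ -7.55°, λ = atan2(p_y, p_x) ≈ -72.48°.

≈ 8°S, 72°W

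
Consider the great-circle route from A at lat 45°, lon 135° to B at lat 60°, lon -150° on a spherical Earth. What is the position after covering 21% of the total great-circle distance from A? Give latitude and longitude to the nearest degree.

Write both endpoints as unit vectors p₁, p₂ with components (cos φ cos λ, cos φ sin λ, sin φ).
The central angle between the endpoints is δ = arccos(p₁·p₂) ≈ 0.790 rad (45.3°).
Interpolate at f = 0.21 with slerp weights a = sin((1−f)δ)/sin δ ≈ 0.823, b = sin(fδ)/sin δ ≈ 0.232.
p = a·p₁ + b·p₂ ≈ (-0.512, 0.353, 0.783); φ = arcsin(p_z) ≈ 51.54°, λ = atan2(p_y, p_x) ≈ 145.40°.

≈ lat 52°, lon 145°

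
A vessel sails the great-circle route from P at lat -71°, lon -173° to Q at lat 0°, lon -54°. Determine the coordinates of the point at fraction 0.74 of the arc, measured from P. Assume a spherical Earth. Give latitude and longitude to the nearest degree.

≈ lat -25°, lon -62°

Write both endpoints as unit vectors p₁, p₂ with components (cos φ cos λ, cos φ sin λ, sin φ).
The central angle between the endpoints is δ = arccos(p₁·p₂) ≈ 1.729 rad (99.1°).
Interpolate at f = 0.74 with slerp weights a = sin((1−f)δ)/sin δ ≈ 0.440, b = sin(fδ)/sin δ ≈ 0.970.
p = a·p₁ + b·p₂ ≈ (0.428, -0.802, -0.416); φ = arcsin(p_z) ≈ -24.59°, λ = atan2(p_y, p_x) ≈ -61.92°.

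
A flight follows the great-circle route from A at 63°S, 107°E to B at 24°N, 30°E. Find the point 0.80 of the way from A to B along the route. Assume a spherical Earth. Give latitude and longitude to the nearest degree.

≈ 5°N, 40°E

Convert each endpoint to a unit vector on the sphere (x = cos φ cos λ, y = cos φ sin λ, z = sin φ).
The central angle between the endpoints is δ = arccos(p₁·p₂) ≈ 1.843 rad (105.6°).
Interpolate at f = 0.80 with slerp weights a = sin((1−f)δ)/sin δ ≈ 0.374, b = sin(fδ)/sin δ ≈ 1.034.
p = a·p₁ + b·p₂ ≈ (0.768, 0.635, 0.087); φ = arcsin(p_z) ≈ 4.99°, λ = atan2(p_y, p_x) ≈ 39.56°.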